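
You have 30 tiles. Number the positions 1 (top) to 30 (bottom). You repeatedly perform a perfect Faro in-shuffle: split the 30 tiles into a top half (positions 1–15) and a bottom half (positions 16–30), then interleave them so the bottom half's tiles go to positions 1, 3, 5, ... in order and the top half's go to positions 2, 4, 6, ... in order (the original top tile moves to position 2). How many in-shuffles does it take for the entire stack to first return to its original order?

The in-shuffle permutes the 30 positions with cycle lengths [5, 5, 5, 5, 5, 5].
Every tile is home exactly when every cycle has completed a whole number of laps, i.e. after lcm(5) = 5 in-shuffles.

5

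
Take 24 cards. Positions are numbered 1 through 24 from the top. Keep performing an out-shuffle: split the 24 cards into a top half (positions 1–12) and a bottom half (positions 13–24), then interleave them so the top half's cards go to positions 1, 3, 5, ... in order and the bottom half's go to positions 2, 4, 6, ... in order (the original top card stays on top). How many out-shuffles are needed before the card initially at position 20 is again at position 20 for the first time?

11

Follow position 20 under repeated out-shuffles:
20 → 16 → 8 → 15 → 6 → 11 → 21 → 18 → 12 → 23 → 22 → 20
It first returns after 11 out-shuffles.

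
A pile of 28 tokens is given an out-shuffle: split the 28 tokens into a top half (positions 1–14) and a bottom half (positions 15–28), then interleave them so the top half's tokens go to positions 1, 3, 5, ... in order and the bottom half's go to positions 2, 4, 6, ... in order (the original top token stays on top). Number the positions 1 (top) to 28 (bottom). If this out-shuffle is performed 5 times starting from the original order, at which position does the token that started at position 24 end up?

8

Track the token's position through each out-shuffle:
24 → 20 → 12 → 23 → 18 → 8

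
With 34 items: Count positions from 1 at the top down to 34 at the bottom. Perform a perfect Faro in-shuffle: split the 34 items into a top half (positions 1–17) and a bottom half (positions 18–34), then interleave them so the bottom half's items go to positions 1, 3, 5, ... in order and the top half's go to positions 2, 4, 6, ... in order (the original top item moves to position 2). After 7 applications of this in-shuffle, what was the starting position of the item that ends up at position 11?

Work backwards from position 11, undoing one in-shuffle at a time:
11 ← 23 ← 29 ← 32 ← 16 ← 8 ← 4 ← 2
So the item now at position 11 started at position 2.

2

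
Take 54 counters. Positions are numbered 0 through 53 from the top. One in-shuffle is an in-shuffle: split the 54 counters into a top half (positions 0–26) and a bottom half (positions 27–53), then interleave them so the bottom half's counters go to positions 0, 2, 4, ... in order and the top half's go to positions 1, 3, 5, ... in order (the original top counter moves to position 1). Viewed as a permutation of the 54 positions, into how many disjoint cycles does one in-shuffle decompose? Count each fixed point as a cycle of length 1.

4

Trace each unvisited position around until it returns:
(0 1 3 7 15 31 ... len 20) (2 5 11 23 47 40 ... len 20) (4 9 19 39 24 49 44 34 14 29) (10 21 43 32)
4 cycles in total.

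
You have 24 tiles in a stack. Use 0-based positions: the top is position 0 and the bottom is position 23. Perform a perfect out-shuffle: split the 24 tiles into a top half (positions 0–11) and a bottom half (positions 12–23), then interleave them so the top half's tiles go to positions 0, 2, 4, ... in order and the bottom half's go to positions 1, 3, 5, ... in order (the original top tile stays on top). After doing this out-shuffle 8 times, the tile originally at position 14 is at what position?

Track the tile's position through each out-shuffle:
14 → 5 → 10 → 20 → 17 → 11 → 22 → 21 → 19

19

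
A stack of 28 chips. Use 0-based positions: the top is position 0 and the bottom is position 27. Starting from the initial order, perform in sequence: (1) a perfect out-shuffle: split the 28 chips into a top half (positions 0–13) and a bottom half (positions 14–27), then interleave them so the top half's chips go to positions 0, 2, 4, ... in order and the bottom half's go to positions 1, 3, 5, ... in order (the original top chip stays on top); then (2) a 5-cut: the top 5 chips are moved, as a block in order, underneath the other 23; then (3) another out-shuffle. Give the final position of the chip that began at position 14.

21

Track the chip from position 14 forward through each operation:
  after op 1 (out-shuffle): 14 → 1
  after op 2 (cut 5): 1 → 24
  after op 3 (out-shuffle): 24 → 21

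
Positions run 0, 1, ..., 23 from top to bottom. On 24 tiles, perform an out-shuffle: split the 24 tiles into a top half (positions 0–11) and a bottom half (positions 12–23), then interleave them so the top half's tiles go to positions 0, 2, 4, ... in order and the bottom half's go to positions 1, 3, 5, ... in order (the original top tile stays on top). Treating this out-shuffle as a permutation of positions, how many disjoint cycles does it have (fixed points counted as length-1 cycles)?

Trace each unvisited position around until it returns:
(0) (1 2 4 8 16 9 ... len 11) (5 10 20 17 11 22 ... len 11) (23)
4 cycles in total.

4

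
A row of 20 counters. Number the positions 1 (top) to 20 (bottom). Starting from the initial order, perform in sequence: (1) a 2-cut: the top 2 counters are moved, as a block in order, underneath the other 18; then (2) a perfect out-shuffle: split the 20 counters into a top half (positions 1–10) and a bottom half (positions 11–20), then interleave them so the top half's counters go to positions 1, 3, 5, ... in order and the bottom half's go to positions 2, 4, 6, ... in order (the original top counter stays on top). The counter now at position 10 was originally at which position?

17

Undo the operations in reverse order, starting from position 10:
  undo op 2 (out-shuffle, from bottom half): 10 ← 15
  undo op 1 (cut 2): 15 ← 17
So the counter at position 10 came from original position 17.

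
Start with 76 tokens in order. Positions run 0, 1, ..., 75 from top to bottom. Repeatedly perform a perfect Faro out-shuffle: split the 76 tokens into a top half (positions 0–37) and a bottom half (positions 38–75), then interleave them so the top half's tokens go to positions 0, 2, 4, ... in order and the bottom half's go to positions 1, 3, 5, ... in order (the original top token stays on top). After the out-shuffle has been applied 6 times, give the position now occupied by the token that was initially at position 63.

Track the token's position through each out-shuffle:
63 → 51 → 27 → 54 → 33 → 66 → 57

57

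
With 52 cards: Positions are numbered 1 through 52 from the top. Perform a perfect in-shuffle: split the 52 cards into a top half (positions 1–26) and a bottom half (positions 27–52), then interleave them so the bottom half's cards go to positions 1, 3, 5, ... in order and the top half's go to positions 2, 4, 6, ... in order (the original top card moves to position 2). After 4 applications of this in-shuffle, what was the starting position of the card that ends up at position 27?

Work backwards from position 27, undoing one in-shuffle at a time:
27 ← 40 ← 20 ← 10 ← 5
So the card now at position 27 started at position 5.

5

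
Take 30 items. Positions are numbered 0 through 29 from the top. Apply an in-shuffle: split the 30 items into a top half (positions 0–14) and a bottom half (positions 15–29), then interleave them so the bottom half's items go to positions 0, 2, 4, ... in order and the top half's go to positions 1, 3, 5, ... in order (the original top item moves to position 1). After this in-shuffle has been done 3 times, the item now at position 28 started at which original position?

Work backwards from position 28, undoing one in-shuffle at a time:
28 ← 29 ← 14 ← 22
So the item now at position 28 started at position 22.

22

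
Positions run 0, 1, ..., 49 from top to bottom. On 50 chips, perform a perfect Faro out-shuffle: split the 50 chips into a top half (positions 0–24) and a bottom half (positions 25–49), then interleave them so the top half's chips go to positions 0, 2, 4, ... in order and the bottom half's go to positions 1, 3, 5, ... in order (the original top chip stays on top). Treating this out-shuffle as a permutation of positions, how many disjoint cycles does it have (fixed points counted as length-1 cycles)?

Trace each unvisited position around until it returns:
(0) (1 2 4 8 16 32 ... len 21) (3 6 12 24 48 47 ... len 21) (7 14 28) (21 42 35) (49)
6 cycles in total.

6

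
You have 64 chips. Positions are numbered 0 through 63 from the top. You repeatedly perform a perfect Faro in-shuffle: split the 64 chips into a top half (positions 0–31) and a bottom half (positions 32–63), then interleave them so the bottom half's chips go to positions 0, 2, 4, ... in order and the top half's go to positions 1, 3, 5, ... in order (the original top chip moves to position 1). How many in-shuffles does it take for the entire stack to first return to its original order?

12

The in-shuffle permutes the 64 positions with cycle lengths [4, 12, 12, 12, 12, 12].
Every chip is home exactly when every cycle has completed a whole number of laps, i.e. after lcm(4, 12) = 12 in-shuffles.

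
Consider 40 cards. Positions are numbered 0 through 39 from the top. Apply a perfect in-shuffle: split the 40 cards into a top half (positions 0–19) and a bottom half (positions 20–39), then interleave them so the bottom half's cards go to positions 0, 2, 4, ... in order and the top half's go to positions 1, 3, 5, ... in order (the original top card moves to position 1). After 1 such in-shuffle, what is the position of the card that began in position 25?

Track the card's position through each in-shuffle:
25 → 10

10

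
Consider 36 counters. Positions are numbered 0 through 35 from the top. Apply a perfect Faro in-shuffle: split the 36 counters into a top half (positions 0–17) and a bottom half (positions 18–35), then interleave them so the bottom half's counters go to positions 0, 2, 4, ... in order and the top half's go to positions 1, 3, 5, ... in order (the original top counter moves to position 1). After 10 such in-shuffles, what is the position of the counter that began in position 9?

Track the counter's position through each in-shuffle:
9 → 19 → 2 → 5 → 11 → 23 → 10 → 21 → 6 → 13 → 27

27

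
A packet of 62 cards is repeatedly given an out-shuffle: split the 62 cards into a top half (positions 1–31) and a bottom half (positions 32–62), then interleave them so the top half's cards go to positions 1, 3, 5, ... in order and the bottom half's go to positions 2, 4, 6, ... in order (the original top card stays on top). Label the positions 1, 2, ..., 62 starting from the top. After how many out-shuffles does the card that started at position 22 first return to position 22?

Follow position 22 under repeated out-shuffles:
22 → 43 → 24 → 47 → 32 → 2 → 3 → 5 → ... → 22 (length 60)
It first returns after 60 out-shuffles.

60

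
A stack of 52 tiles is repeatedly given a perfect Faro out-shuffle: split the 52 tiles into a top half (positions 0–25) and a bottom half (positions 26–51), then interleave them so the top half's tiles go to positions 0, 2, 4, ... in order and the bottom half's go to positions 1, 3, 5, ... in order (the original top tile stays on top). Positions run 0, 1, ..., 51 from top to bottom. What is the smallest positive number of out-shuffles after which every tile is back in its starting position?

The out-shuffle permutes the 52 positions with cycle lengths [1, 1, 2, 8, 8, 8, 8, 8, 8].
Every tile is home exactly when every cycle has completed a whole number of laps, i.e. after lcm(1, 2, 8) = 8 out-shuffles.

8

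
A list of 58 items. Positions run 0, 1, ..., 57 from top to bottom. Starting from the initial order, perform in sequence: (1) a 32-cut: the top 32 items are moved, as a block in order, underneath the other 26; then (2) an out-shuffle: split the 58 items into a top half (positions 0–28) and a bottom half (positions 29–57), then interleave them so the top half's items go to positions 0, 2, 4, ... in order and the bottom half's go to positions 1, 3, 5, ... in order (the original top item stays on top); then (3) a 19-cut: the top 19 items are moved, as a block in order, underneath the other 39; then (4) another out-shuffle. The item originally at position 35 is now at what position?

33

Track the item from position 35 forward through each operation:
  after op 1 (cut 32): 35 → 3
  after op 2 (out-shuffle): 3 → 6
  after op 3 (cut 19): 6 → 45
  after op 4 (out-shuffle): 45 → 33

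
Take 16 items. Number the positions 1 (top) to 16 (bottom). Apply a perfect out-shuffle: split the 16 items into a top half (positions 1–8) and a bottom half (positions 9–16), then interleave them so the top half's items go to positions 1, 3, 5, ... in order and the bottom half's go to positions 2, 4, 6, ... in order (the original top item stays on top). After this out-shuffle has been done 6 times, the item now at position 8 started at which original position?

Work backwards from position 8, undoing one out-shuffle at a time:
8 ← 12 ← 14 ← 15 ← 8 ← 12 ← 14
So the item now at position 8 started at position 14.

14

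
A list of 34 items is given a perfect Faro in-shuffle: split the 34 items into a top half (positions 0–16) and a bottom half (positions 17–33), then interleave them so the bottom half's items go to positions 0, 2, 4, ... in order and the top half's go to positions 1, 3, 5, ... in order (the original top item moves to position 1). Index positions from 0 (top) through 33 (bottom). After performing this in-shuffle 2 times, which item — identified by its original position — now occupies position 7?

Work backwards from position 7, undoing one in-shuffle at a time:
7 ← 3 ← 1
So the item now at position 7 started at position 1.

1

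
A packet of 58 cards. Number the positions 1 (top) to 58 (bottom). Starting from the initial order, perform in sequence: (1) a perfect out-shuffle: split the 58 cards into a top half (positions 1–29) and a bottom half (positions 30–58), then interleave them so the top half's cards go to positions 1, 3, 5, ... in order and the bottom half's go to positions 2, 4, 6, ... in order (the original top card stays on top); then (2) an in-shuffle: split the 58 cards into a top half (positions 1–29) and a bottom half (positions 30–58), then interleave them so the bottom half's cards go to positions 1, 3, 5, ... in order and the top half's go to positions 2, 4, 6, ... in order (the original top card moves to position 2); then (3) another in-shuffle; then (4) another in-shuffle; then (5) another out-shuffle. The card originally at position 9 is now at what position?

Track the card from position 9 forward through each operation:
  after op 1 (out-shuffle): 9 → 17
  after op 2 (in-shuffle): 17 → 34
  after op 3 (in-shuffle): 34 → 9
  after op 4 (in-shuffle): 9 → 18
  after op 5 (out-shuffle): 18 → 35

35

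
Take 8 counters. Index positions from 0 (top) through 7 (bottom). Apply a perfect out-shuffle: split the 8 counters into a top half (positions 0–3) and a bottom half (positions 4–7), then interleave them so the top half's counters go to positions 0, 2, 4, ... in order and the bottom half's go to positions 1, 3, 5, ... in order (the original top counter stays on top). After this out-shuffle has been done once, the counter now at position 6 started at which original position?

Work backwards from position 6, undoing one out-shuffle at a time:
6 ← 3
So the counter now at position 6 started at position 3.

3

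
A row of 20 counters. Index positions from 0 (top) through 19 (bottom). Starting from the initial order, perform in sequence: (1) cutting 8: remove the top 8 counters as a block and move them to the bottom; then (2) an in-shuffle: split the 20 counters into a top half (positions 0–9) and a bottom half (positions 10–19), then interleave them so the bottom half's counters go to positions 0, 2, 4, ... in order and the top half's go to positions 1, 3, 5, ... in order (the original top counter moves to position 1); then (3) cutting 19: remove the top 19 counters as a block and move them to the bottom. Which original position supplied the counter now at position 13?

4

Undo the operations in reverse order, starting from position 13:
  undo op 3 (cut 19): 13 ← 12
  undo op 2 (in-shuffle, from bottom half): 12 ← 16
  undo op 1 (cut 8): 16 ← 4
So the counter at position 13 came from original position 4.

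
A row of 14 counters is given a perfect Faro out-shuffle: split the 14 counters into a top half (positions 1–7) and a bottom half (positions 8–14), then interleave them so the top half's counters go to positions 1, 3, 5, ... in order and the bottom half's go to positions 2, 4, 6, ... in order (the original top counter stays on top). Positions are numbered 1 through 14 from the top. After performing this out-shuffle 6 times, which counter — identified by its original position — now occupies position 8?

7

Work backwards from position 8, undoing one out-shuffle at a time:
8 ← 11 ← 6 ← 10 ← 12 ← 13 ← 7
So the counter now at position 8 started at position 7.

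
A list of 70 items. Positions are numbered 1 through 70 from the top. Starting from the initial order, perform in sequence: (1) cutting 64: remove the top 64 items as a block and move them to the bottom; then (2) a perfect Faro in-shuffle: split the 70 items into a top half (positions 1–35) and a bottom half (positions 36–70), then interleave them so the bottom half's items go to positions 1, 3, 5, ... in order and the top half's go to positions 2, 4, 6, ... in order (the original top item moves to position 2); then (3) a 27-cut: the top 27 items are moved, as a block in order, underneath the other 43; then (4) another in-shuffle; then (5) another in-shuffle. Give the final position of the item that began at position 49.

48

Track the item from position 49 forward through each operation:
  after op 1 (cut 64): 49 → 55
  after op 2 (in-shuffle): 55 → 39
  after op 3 (cut 27): 39 → 12
  after op 4 (in-shuffle): 12 → 24
  after op 5 (in-shuffle): 24 → 48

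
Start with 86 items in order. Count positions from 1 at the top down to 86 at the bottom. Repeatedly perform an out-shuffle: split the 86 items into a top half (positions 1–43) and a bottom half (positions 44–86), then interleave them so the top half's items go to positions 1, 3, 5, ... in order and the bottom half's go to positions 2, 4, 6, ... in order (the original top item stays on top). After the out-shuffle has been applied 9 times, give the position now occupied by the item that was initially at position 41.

Track the item's position through each out-shuffle:
41 → 81 → 76 → 66 → 46 → 6 → 11 → 21 → 41 → 81

81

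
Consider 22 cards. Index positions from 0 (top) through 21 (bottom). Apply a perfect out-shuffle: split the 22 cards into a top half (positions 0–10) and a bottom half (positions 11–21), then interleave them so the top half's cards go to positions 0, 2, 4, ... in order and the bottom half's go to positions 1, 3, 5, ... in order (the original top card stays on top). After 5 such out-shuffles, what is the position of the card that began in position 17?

19

Track the card's position through each out-shuffle:
17 → 13 → 5 → 10 → 20 → 19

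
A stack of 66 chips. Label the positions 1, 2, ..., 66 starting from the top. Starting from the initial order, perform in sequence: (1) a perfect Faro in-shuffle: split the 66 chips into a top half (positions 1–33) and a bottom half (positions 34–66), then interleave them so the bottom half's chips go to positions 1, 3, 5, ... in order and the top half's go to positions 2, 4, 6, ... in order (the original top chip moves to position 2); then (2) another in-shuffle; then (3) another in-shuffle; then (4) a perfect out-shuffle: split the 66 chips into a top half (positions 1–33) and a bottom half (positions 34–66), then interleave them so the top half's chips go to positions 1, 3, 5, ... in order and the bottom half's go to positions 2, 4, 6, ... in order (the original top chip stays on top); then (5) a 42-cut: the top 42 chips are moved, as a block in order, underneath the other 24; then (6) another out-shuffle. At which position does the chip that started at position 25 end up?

47

Track the chip from position 25 forward through each operation:
  after op 1 (in-shuffle): 25 → 50
  after op 2 (in-shuffle): 50 → 33
  after op 3 (in-shuffle): 33 → 66
  after op 4 (out-shuffle): 66 → 66
  after op 5 (cut 42): 66 → 24
  after op 6 (out-shuffle): 24 → 47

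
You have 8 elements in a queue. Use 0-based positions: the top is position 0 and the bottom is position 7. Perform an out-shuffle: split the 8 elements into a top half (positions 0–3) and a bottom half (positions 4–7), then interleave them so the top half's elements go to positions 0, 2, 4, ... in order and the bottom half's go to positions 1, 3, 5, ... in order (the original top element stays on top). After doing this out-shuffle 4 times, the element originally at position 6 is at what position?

5

Track the element's position through each out-shuffle:
6 → 5 → 3 → 6 → 5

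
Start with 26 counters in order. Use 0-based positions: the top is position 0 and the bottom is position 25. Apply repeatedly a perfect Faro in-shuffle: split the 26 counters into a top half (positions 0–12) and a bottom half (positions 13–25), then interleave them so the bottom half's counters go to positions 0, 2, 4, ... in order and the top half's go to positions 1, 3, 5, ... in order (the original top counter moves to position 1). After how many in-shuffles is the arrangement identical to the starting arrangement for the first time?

The in-shuffle permutes the 26 positions with cycle lengths [2, 6, 18].
Every counter is home exactly when every cycle has completed a whole number of laps, i.e. after lcm(2, 6, 18) = 18 in-shuffles.

18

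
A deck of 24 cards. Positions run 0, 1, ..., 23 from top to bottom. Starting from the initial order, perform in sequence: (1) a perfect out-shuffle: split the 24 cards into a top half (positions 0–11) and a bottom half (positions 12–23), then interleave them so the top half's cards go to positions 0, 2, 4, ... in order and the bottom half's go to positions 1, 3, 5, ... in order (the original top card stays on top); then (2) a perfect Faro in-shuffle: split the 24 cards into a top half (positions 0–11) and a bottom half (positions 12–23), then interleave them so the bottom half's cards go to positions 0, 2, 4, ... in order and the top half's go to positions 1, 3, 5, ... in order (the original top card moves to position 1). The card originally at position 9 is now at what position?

12

Track the card from position 9 forward through each operation:
  after op 1 (out-shuffle): 9 → 18
  after op 2 (in-shuffle): 18 → 12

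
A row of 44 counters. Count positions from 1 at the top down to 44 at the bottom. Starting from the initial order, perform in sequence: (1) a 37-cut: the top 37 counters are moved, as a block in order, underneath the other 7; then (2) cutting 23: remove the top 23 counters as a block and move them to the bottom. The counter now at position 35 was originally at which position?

7

Undo the operations in reverse order, starting from position 35:
  undo op 2 (cut 23): 35 ← 14
  undo op 1 (cut 37): 14 ← 7
So the counter at position 35 came from original position 7.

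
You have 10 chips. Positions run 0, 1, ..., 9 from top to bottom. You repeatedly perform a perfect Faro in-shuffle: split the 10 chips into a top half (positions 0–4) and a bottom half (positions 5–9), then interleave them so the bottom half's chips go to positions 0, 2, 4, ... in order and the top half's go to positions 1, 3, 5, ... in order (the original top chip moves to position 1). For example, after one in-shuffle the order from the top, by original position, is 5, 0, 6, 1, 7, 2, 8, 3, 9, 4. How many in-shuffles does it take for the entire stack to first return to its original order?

10

The in-shuffle permutes the 10 positions with cycle lengths [10].
Every chip is home exactly when every cycle has completed a whole number of laps, i.e. after lcm(10) = 10 in-shuffles.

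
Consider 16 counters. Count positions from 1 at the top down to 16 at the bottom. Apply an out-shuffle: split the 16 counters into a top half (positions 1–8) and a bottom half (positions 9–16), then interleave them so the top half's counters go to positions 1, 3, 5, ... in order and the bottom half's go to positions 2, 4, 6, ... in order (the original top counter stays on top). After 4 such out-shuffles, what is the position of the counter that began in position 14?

14

Track the counter's position through each out-shuffle:
14 → 12 → 8 → 15 → 14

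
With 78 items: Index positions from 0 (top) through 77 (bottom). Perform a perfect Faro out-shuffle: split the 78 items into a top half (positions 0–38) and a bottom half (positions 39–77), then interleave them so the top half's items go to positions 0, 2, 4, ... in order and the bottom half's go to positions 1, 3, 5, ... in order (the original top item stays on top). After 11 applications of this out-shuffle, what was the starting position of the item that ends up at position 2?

Work backwards from position 2, undoing one out-shuffle at a time:
2 ← 1 ← 39 ← 58 ← 29 ← 53 ← 65 ← 71 ← 74 ← 37 ← 57 ← 67
So the item now at position 2 started at position 67.

67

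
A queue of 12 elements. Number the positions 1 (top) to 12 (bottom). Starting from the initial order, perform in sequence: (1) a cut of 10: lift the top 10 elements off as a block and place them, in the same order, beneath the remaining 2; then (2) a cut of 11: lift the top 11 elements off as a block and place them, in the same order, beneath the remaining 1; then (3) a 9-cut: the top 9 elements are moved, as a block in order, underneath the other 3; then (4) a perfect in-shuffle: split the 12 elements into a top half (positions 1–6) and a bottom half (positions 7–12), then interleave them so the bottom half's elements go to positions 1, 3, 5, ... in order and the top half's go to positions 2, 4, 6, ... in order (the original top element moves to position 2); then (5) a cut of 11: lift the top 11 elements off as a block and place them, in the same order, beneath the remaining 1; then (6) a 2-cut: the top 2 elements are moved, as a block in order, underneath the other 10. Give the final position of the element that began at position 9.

Track the element from position 9 forward through each operation:
  after op 1 (cut 10): 9 → 11
  after op 2 (cut 11): 11 → 12
  after op 3 (cut 9): 12 → 3
  after op 4 (in-shuffle): 3 → 6
  after op 5 (cut 11): 6 → 7
  after op 6 (cut 2): 7 → 5

5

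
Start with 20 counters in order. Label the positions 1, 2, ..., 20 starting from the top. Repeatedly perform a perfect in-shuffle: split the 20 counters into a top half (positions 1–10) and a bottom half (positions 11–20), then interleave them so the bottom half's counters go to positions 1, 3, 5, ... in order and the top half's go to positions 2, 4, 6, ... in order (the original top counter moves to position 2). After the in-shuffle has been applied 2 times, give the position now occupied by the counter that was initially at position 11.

Track the counter's position through each in-shuffle:
11 → 1 → 2

2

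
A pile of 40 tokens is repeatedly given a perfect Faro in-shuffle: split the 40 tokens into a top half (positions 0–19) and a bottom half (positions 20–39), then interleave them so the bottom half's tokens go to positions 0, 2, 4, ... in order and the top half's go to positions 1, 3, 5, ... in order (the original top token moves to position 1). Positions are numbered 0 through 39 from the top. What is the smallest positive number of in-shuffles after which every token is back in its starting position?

The in-shuffle permutes the 40 positions with cycle lengths [20, 20].
Every token is home exactly when every cycle has completed a whole number of laps, i.e. after lcm(20) = 20 in-shuffles.

20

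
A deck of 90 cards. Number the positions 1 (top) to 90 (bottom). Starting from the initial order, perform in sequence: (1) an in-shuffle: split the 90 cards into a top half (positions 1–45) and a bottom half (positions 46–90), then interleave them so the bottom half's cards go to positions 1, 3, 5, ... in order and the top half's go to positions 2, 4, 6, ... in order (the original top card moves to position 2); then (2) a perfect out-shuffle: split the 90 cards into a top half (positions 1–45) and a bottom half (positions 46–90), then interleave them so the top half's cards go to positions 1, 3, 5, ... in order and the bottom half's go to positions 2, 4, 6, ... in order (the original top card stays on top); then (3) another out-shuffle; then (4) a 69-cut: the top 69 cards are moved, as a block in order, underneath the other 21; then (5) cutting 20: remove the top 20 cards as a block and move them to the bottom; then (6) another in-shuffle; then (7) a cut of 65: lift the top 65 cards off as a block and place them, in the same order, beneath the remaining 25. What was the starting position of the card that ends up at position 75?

Undo the operations in reverse order, starting from position 75:
  undo op 7 (cut 65): 75 ← 50
  undo op 6 (in-shuffle, from top half): 50 ← 25
  undo op 5 (cut 20): 25 ← 45
  undo op 4 (cut 69): 45 ← 24
  undo op 3 (out-shuffle, from bottom half): 24 ← 57
  undo op 2 (out-shuffle, from top half): 57 ← 29
  undo op 1 (in-shuffle, from bottom half): 29 ← 60
So the card at position 75 came from original position 60.

60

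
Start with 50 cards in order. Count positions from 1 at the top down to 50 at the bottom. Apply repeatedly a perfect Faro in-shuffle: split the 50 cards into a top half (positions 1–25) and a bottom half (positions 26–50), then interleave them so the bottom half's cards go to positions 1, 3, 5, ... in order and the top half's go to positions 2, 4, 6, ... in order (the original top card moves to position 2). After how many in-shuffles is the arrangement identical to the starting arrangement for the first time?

8

The in-shuffle permutes the 50 positions with cycle lengths [2, 8, 8, 8, 8, 8, 8].
Every card is home exactly when every cycle has completed a whole number of laps, i.e. after lcm(2, 8) = 8 in-shuffles.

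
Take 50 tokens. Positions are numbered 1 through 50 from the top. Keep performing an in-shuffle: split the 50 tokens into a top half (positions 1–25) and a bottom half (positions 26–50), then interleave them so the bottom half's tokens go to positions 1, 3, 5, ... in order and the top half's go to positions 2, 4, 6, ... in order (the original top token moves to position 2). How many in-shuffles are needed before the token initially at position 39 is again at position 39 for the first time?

Follow position 39 under repeated in-shuffles:
39 → 27 → 3 → 6 → 12 → 24 → 48 → 45 → 39
It first returns after 8 in-shuffles.

8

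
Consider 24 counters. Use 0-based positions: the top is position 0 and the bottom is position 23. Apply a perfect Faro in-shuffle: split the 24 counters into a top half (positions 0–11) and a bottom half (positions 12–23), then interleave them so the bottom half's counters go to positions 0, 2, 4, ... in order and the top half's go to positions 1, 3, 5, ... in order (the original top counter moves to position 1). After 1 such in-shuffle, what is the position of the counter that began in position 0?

Track the counter's position through each in-shuffle:
0 → 1

1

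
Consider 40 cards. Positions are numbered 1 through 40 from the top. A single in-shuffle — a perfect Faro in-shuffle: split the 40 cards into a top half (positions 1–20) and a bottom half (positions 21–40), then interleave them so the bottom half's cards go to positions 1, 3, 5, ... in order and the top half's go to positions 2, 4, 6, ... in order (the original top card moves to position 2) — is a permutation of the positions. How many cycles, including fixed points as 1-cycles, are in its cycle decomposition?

Trace each unvisited position around until it returns:
(1 2 4 8 16 32 ... len 20) (3 6 12 24 7 14 ... len 20)
2 cycles in total.

2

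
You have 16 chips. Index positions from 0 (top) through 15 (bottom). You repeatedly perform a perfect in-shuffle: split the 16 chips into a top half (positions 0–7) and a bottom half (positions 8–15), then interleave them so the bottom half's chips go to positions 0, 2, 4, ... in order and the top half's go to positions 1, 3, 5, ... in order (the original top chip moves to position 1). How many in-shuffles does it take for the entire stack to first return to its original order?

The in-shuffle permutes the 16 positions with cycle lengths [8, 8].
Every chip is home exactly when every cycle has completed a whole number of laps, i.e. after lcm(8) = 8 in-shuffles.

8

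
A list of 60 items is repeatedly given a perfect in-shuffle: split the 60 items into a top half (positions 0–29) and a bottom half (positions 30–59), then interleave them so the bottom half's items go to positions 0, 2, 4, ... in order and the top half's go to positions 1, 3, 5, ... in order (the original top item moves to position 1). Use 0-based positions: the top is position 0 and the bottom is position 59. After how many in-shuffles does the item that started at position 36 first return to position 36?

60

Follow position 36 under repeated in-shuffles:
36 → 12 → 25 → 51 → 42 → 24 → 49 → 38 → ... → 36 (length 60)
It first returns after 60 in-shuffles.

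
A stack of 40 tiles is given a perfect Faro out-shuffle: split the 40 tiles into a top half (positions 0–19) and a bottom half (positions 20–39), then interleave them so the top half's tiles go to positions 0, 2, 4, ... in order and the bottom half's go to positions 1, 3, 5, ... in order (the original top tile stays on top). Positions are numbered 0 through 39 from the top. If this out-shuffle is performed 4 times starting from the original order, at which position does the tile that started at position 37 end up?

Track the tile's position through each out-shuffle:
37 → 35 → 31 → 23 → 7

7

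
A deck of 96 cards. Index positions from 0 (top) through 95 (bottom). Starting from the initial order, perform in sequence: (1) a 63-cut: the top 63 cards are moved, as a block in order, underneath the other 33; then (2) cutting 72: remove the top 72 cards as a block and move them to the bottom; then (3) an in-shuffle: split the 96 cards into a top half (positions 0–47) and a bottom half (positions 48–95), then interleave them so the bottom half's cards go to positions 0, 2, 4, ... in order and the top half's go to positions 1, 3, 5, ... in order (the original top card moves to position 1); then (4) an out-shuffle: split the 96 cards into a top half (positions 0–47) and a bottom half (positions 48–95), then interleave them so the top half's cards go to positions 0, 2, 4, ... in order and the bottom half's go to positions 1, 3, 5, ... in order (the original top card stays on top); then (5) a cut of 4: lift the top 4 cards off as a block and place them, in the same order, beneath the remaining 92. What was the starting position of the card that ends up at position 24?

94

Undo the operations in reverse order, starting from position 24:
  undo op 5 (cut 4): 24 ← 28
  undo op 4 (out-shuffle, from top half): 28 ← 14
  undo op 3 (in-shuffle, from bottom half): 14 ← 55
  undo op 2 (cut 72): 55 ← 31
  undo op 1 (cut 63): 31 ← 94
So the card at position 24 came from original position 94.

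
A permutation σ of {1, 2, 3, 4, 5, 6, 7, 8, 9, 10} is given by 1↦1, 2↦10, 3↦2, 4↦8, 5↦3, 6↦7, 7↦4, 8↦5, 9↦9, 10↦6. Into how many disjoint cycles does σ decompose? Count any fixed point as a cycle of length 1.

3

Cycle decomposition: (1) (2 10 6 7 4 8 5 3) (9).
3 cycles.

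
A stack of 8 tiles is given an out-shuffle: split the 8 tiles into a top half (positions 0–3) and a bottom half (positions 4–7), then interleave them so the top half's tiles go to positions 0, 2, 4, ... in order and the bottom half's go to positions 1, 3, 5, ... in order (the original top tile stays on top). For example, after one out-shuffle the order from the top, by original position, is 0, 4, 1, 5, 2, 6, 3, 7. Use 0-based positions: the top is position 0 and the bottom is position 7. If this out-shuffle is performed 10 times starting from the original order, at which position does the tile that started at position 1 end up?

Track the tile's position through each out-shuffle:
1 → 2 → 4 → 1 → 2 → 4 → 1 → 2 → 4 → 1 → 2

2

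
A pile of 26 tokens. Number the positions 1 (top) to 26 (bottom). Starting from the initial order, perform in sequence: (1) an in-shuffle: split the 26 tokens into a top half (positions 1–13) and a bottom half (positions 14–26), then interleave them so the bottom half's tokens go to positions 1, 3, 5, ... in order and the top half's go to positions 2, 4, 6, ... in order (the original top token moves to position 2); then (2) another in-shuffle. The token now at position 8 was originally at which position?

2

Undo the operations in reverse order, starting from position 8:
  undo op 2 (in-shuffle, from top half): 8 ← 4
  undo op 1 (in-shuffle, from top half): 4 ← 2
So the token at position 8 came from original position 2.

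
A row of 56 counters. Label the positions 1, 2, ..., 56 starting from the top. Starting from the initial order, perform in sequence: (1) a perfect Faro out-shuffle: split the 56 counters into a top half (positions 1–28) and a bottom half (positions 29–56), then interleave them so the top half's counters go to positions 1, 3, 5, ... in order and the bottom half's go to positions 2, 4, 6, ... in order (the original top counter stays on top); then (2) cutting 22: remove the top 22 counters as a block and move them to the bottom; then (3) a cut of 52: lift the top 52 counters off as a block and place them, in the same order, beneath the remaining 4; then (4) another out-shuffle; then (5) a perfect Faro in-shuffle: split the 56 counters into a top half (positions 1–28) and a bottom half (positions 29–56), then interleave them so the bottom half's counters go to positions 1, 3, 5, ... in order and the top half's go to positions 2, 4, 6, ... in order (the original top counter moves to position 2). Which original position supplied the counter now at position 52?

2

Undo the operations in reverse order, starting from position 52:
  undo op 5 (in-shuffle, from top half): 52 ← 26
  undo op 4 (out-shuffle, from bottom half): 26 ← 41
  undo op 3 (cut 52): 41 ← 37
  undo op 2 (cut 22): 37 ← 3
  undo op 1 (out-shuffle, from top half): 3 ← 2
So the counter at position 52 came from original position 2.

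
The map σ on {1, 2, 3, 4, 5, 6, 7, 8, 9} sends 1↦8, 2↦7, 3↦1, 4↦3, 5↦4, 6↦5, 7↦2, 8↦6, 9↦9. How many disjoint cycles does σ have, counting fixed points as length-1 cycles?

Cycle decomposition: (1 8 6 5 4 3) (2 7) (9).
3 cycles.

3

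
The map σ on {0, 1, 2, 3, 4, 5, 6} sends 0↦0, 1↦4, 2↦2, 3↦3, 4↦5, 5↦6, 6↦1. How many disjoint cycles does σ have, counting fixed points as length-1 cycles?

Cycle decomposition: (0) (1 4 5 6) (2) (3).
4 cycles.

4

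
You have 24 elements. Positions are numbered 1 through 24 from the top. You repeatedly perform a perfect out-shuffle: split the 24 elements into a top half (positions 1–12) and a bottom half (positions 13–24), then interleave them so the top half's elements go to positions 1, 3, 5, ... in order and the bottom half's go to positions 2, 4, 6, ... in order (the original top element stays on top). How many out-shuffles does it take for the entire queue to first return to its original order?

11

The out-shuffle permutes the 24 positions with cycle lengths [1, 1, 11, 11].
Every element is home exactly when every cycle has completed a whole number of laps, i.e. after lcm(1, 11) = 11 out-shuffles.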